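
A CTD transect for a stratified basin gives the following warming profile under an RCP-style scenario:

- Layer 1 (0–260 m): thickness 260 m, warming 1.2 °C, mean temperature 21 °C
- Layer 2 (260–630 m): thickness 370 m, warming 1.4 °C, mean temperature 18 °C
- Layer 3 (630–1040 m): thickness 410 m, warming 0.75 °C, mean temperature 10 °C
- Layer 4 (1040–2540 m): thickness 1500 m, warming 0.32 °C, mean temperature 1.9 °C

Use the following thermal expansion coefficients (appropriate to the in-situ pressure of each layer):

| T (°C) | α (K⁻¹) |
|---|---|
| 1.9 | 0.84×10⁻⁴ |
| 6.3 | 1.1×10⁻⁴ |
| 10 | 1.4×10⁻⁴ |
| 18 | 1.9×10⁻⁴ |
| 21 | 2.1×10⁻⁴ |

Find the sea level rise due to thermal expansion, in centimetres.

Layer 1 at 21 °C → α = 2.1×10⁻⁴ K⁻¹
Layer 2 at 18 °C → α = 1.9×10⁻⁴ K⁻¹
Layer 3 at 10 °C → α = 1.4×10⁻⁴ K⁻¹
Layer 4 at 1.9 °C → α = 0.84×10⁻⁴ K⁻¹
1.2 × 260 × 2.1×10⁻⁴ = 0.06552 m
260–630 m: 1.4 × 370 × 1.9×10⁻⁴ = 0.09842 m
630–1040 m: 410 × 1.4×10⁻⁴ × 0.75 = 0.04305 m
0.32 × 0.84×10⁻⁴ × 1500 = 0.04032 m
Δh = 0.06552 + 0.09842 + 0.04305 + 0.04032 = 0.24731 m ≈ 24.7 cm

Δh ≈ 24.7 cm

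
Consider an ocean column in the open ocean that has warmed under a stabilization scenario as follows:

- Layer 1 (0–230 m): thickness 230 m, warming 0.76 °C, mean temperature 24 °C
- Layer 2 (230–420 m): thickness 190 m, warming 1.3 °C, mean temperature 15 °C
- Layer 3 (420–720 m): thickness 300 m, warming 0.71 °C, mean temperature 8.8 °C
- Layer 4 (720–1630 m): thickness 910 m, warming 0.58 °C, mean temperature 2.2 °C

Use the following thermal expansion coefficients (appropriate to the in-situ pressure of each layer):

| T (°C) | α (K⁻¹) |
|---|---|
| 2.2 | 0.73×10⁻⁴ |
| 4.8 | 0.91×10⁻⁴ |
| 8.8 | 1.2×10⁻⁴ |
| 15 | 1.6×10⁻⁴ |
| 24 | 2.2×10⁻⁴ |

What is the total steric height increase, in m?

Layer 1 at 24 °C → α = 2.2×10⁻⁴ K⁻¹
Layer 2 at 15 °C → α = 1.6×10⁻⁴ K⁻¹
Layer 3 at 8.8 °C → α = 1.2×10⁻⁴ K⁻¹
Layer 4 at 2.2 °C → α = 0.73×10⁻⁴ K⁻¹
0.76 × 2.2×10⁻⁴ × 230 = 0.038456 m
Layer 2: 1.3 × 1.6×10⁻⁴ × 190 = 0.03952 m
420–720 m: 1.2×10⁻⁴ × 0.71 × 300 = 0.02556 m
0.58 × 910 × 0.73×10⁻⁴ = 0.0385294 m
Δh = 0.038456 + 0.03952 + 0.02556 + 0.0385294 = 0.1420654 m ≈ 0.14 m

Δh = 0.14 m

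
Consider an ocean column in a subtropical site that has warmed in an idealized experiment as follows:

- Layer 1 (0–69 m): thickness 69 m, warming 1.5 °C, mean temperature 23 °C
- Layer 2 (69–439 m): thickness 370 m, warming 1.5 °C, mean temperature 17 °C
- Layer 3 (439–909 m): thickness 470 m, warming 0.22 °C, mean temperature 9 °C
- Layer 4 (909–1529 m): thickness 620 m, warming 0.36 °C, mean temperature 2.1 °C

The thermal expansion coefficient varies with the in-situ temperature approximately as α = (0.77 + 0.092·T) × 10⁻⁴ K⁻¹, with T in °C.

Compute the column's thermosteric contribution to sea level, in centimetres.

Layer 1: α = (0.77 + 0.092×23)×10⁻⁴ = 2.886×10⁻⁴ K⁻¹
Layer 2: α = (0.77 + 0.092×17)×10⁻⁴ = 2.334×10⁻⁴ K⁻¹
Layer 3: α = (0.77 + 0.092×9)×10⁻⁴ = 1.598×10⁻⁴ K⁻¹
Layer 4: α = (0.77 + 0.092×2.1)×10⁻⁴ = 0.9632×10⁻⁴ K⁻¹
0–69 m: 69 × 1.5 × 2.886×10⁻⁴ = 0.0298701 m
2.334×10⁻⁴ × 1.5 × 370 = 0.129537 m
439–909 m: 1.598×10⁻⁴ × 470 × 0.22 = 0.01652332 m
620 × 0.9632×10⁻⁴ × 0.36 = 0.021498624 m
Δh = 0.0298701 + 0.129537 + 0.01652332 + 0.021498624 = 0.197429044 m ≈ 20 cm

20 cm of thermosteric rise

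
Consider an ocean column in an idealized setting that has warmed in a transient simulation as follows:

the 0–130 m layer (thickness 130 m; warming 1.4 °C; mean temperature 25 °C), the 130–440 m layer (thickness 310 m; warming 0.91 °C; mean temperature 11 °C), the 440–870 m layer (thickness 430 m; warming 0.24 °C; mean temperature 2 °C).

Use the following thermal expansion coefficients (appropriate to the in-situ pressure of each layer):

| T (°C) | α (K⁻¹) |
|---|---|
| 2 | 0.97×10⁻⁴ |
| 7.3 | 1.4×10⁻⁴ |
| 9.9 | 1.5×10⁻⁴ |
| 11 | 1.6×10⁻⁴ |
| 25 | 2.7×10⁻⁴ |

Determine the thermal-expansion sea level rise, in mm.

Δh = 104 mm

Layer 1 at 25 °C → α = 2.7×10⁻⁴ K⁻¹
Layer 2 at 11 °C → α = 1.6×10⁻⁴ K⁻¹
Layer 3 at 2 °C → α = 0.97×10⁻⁴ K⁻¹
130 × 2.7×10⁻⁴ × 1.4 = 0.04914 m
Layer 2: 1.6×10⁻⁴ × 310 × 0.91 = 0.045136 m
440–870 m: 0.24 × 430 × 0.97×10⁻⁴ = 0.0100104 m
Δh = 0.04914 + 0.045136 + 0.0100104 = 0.1042864 m ≈ 104 mm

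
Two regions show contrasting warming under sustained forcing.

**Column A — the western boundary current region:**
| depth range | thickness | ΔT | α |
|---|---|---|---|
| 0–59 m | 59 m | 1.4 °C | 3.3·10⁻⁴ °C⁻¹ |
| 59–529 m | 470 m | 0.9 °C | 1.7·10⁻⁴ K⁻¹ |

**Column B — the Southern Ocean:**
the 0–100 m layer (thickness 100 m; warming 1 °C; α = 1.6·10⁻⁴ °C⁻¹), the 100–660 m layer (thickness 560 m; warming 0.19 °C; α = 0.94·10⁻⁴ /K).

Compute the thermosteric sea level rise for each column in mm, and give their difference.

A: 99 mm; B: 26 mm; difference 73 mm

A 0–59 m: 59 × 1.4 × 3.3×10⁻⁴ = 0.027258 m
A 1.7×10⁻⁴ × 0.9 × 470 = 0.07191 m
A total: 0.099168 m
B 1.6×10⁻⁴ × 1 × 100 = 0.01600 m
B 100–660 m: 560 × 0.94×10⁻⁴ × 0.19 = 0.0100016 m
B total: 0.0260016 m
Difference: 0.099168 − 0.0260016 = 0.0731664 m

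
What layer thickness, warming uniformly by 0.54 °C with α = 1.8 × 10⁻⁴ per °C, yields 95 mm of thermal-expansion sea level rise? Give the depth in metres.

H = Δh/(αΔT) = 0.095 / (1.8×10⁻⁴ × 0.54) ≈ 977.4 m

about 980 m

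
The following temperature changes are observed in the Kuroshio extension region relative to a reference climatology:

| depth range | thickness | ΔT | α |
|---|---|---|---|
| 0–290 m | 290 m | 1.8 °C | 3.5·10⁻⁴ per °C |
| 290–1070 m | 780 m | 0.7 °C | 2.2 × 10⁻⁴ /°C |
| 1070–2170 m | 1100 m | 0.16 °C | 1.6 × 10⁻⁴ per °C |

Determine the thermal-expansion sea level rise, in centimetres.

about 33 cm

1.8 × 3.5×10⁻⁴ × 290 = 0.18270 m
Layer 2: 780 × 2.2×10⁻⁴ × 0.7 = 0.12012 m
Layer 3: 1.6×10⁻⁴ × 1100 × 0.16 = 0.02816 m
Δh = 0.18270 + 0.12012 + 0.02816 = 0.33098 m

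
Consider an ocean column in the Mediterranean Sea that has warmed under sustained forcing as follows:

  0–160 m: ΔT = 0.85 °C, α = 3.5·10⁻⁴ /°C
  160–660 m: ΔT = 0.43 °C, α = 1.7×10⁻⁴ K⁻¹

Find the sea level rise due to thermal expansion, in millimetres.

84 mm of thermosteric rise

0–160 m: 160 × 3.5×10⁻⁴ × 0.85 = 0.04760 m
Layer 2: 1.7×10⁻⁴ × 500 × 0.43 = 0.03655 m
Δh = 0.04760 + 0.03655 = 0.08415 m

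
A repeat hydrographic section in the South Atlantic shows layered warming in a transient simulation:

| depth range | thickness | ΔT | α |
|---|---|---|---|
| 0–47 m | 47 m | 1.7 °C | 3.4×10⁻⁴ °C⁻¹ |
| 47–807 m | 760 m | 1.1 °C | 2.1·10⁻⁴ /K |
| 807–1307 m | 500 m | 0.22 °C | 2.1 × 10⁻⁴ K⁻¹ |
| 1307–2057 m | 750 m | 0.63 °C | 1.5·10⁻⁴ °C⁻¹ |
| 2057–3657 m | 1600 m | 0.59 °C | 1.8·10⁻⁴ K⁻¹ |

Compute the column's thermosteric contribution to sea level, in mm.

0–47 m: 47 × 1.7 × 3.4×10⁻⁴ = 0.027166 m
1.1 × 2.1×10⁻⁴ × 760 = 0.17556 m
807–1307 m: 500 × 2.1×10⁻⁴ × 0.22 = 0.02310 m
Layer 4: 0.63 × 750 × 1.5×10⁻⁴ = 0.070875 m
2057–3657 m: 0.59 × 1.8×10⁻⁴ × 1600 = 0.16992 m
Δh = 0.027166 + 0.17556 + 0.02310 + 0.070875 + 0.16992 = 0.466621 m ≈ 470 mm

Δh ≈ 470 mm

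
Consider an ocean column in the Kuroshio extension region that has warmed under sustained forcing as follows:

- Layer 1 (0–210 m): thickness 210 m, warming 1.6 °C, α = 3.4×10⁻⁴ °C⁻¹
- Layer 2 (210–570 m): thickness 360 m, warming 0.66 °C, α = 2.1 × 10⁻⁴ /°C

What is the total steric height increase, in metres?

about 0.16 m

Layer 1: 210 × 3.4×10⁻⁴ × 1.6 = 0.11424 m
360 × 2.1×10⁻⁴ × 0.66 = 0.049896 m
Δh = 0.11424 + 0.049896 = 0.164136 m ≈ 0.16 m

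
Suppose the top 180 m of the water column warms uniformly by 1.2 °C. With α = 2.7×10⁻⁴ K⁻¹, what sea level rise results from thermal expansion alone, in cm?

Δh = αΔT·H = 2.7×10⁻⁴ × 1.2 × 180 = 0.05832 m

Δh ≈ 5.8 cm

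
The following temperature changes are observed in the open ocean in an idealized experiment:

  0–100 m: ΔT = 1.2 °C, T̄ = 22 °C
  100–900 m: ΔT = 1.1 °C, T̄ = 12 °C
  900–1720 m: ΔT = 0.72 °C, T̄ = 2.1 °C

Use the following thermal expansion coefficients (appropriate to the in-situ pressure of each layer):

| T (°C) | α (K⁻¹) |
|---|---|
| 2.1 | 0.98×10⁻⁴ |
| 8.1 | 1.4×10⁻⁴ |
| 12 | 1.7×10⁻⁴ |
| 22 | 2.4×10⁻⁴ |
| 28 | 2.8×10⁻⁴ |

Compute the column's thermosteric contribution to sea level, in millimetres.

Layer 1 at 22 °C → α = 2.4×10⁻⁴ K⁻¹
Layer 2 at 12 °C → α = 1.7×10⁻⁴ K⁻¹
Layer 3 at 2.1 °C → α = 0.98×10⁻⁴ K⁻¹
Layer 1: 1.2 × 100 × 2.4×10⁻⁴ = 0.02880 m
Layer 2: 800 × 1.7×10⁻⁴ × 1.1 = 0.14960 m
Layer 3: 0.72 × 0.98×10⁻⁴ × 820 = 0.0578592 m
Δh = 0.02880 + 0.14960 + 0.0578592 = 0.2362592 m

Δh = 236 mm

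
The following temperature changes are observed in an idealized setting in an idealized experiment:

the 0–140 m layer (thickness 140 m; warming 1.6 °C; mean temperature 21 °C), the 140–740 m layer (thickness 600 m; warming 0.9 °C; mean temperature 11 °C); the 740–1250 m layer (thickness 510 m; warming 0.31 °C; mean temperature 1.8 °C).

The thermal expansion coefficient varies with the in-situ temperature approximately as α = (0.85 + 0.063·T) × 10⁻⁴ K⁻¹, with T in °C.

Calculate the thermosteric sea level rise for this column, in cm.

Δh ≈ 15 cm

Layer 1: α = (0.85 + 0.063×21)×10⁻⁴ = 2.173×10⁻⁴ K⁻¹
Layer 2: α = (0.85 + 0.063×11)×10⁻⁴ = 1.543×10⁻⁴ K⁻¹
Layer 3: α = (0.85 + 0.063×1.8)×10⁻⁴ = 0.9634×10⁻⁴ K⁻¹
1.6 × 140 × 2.173×10⁻⁴ = 0.0486752 m
Layer 2: 0.9 × 1.543×10⁻⁴ × 600 = 0.083322 m
Layer 3: 510 × 0.31 × 0.9634×10⁻⁴ = 0.015231354 m
Δh = 0.0486752 + 0.083322 + 0.015231354 = 0.147228554 m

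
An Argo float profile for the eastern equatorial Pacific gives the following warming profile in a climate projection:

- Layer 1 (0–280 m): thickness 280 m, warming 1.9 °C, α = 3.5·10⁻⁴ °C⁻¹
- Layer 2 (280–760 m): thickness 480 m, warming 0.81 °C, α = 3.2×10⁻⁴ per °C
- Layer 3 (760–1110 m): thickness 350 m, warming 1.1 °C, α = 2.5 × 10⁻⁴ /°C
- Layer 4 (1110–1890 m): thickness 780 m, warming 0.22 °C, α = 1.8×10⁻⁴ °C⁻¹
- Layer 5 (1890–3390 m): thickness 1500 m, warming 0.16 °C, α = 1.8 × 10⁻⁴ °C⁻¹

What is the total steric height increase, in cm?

1.9 × 3.5×10⁻⁴ × 280 = 0.18620 m
Layer 2: 0.81 × 3.2×10⁻⁴ × 480 = 0.124416 m
Layer 3: 2.5×10⁻⁴ × 350 × 1.1 = 0.09625 m
Layer 4: 0.22 × 1.8×10⁻⁴ × 780 = 0.030888 m
Layer 5: 0.16 × 1.8×10⁻⁴ × 1500 = 0.04320 m
Δh = 0.18620 + 0.124416 + 0.09625 + 0.030888 + 0.04320 = 0.480954 m ≈ 48.1 cm

about 48.1 cm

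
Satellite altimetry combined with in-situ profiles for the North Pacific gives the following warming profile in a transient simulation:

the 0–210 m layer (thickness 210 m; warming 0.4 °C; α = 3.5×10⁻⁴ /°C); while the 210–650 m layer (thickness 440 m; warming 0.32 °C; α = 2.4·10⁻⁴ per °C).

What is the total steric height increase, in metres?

about 0.063 m

Layer 1: 3.5×10⁻⁴ × 0.4 × 210 = 0.02940 m
0.32 × 440 × 2.4×10⁻⁴ = 0.033792 m
Δh = 0.02940 + 0.033792 = 0.063192 m ≈ 0.063 m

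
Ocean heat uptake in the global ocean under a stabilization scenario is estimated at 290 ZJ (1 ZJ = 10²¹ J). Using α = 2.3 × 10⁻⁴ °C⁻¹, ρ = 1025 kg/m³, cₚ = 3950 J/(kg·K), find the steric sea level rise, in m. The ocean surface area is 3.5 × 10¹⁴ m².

Δh = 0.047 m

Per unit area: Q = 290×10²¹ / (3.5×10¹⁴) ≈ 8.286×10⁸ J/m²
Δh = αQ/(ρcₚ) = 2.3×10⁻⁴ × 8.286×10⁸ / (1025 × 3950) ≈ 0.047071 m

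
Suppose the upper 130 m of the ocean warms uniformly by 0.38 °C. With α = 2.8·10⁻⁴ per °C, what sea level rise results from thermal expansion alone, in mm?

Δh = 13.8 mm

Δh = αΔT·H = 2.8×10⁻⁴ × 0.38 × 130 = 0.013832 m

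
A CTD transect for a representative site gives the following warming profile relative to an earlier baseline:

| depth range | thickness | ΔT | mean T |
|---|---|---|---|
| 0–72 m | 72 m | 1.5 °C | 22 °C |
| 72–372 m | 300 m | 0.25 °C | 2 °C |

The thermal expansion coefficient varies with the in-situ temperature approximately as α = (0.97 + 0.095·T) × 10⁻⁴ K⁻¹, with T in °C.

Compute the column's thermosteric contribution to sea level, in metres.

Layer 1: α = (0.97 + 0.095×22)×10⁻⁴ = 3.06×10⁻⁴ K⁻¹
Layer 2: α = (0.97 + 0.095×2)×10⁻⁴ = 1.16×10⁻⁴ K⁻¹
72 × 3.06×10⁻⁴ × 1.5 = 0.033048 m
72–372 m: 1.16×10⁻⁴ × 300 × 0.25 = 0.00870 m
Δh = 0.033048 + 0.00870 = 0.041748 m

0.0417 m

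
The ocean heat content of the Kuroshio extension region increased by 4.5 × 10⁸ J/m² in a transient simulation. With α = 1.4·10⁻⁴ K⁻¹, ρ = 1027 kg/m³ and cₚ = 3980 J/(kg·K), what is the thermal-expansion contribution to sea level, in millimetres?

about 15 mm

Δh = αQ/(ρcₚ) = 1.4×10⁻⁴ × 4.5×10⁸ / (1027 × 3980) ≈ 0.015413 m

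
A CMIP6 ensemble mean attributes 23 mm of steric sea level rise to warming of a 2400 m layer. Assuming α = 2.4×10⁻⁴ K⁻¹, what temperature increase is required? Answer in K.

ΔT = Δh/(αH) = 0.023 / (2.4×10⁻⁴ × 2400) ≈ 0.03993 K

ΔT ≈ 0.0399 K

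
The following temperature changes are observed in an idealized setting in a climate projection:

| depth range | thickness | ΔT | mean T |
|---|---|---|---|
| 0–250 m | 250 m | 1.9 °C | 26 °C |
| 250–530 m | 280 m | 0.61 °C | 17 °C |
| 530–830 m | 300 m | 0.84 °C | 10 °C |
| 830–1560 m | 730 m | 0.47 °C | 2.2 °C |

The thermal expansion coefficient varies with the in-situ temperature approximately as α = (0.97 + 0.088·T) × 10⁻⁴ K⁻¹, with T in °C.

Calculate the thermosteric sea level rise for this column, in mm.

Layer 1: α = (0.97 + 0.088×26)×10⁻⁴ = 3.258×10⁻⁴ K⁻¹
Layer 2: α = (0.97 + 0.088×17)×10⁻⁴ = 2.466×10⁻⁴ K⁻¹
Layer 3: α = (0.97 + 0.088×10)×10⁻⁴ = 1.85×10⁻⁴ K⁻¹
Layer 4: α = (0.97 + 0.088×2.2)×10⁻⁴ = 1.1636×10⁻⁴ K⁻¹
1.9 × 3.258×10⁻⁴ × 250 = 0.154755 m
250–530 m: 280 × 0.61 × 2.466×10⁻⁴ = 0.04211928 m
530–830 m: 0.84 × 1.85×10⁻⁴ × 300 = 0.04662 m
Layer 4: 0.47 × 1.1636×10⁻⁴ × 730 = 0.039923116 m
Δh = 0.154755 + 0.04211928 + 0.04662 + 0.039923116 = 0.283417396 m ≈ 283 mm

283 mm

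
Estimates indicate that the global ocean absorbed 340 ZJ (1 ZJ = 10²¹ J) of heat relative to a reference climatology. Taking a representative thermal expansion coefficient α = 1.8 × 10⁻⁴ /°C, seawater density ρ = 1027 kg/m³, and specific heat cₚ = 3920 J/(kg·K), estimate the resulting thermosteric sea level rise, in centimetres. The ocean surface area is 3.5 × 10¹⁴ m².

about 4.3 cm

Per unit area: Q = 340×10²¹ / (3.5×10¹⁴) ≈ 9.714×10⁸ J/m²
Δh = αQ/(ρcₚ) = 1.8×10⁻⁴ × 9.714×10⁸ / (1027 × 3920) ≈ 0.043432 m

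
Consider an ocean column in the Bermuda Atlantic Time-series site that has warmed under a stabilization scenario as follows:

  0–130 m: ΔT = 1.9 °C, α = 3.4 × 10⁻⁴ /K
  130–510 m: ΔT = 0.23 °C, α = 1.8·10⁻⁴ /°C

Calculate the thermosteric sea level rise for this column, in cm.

0–130 m: 3.4×10⁻⁴ × 1.9 × 130 = 0.08398 m
Layer 2: 0.23 × 380 × 1.8×10⁻⁴ = 0.015732 m
Δh = 0.08398 + 0.015732 = 0.099712 m ≈ 9.97 cm

Δh ≈ 9.97 cm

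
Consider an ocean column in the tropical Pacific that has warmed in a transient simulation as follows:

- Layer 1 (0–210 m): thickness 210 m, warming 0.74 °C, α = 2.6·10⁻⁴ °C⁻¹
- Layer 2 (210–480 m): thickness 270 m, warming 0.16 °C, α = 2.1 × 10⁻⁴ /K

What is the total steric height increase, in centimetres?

Layer 1: 2.6×10⁻⁴ × 0.74 × 210 = 0.040404 m
0.16 × 270 × 2.1×10⁻⁴ = 0.009072 m
Δh = 0.040404 + 0.009072 = 0.049476 m

4.9 cm of thermosteric rise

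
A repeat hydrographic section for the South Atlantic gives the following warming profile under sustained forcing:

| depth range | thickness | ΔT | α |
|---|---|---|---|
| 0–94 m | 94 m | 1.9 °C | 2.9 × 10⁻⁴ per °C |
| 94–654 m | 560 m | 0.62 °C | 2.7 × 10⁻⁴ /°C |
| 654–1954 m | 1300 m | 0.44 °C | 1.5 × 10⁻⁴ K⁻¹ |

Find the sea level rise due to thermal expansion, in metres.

94 × 2.9×10⁻⁴ × 1.9 = 0.051794 m
Layer 2: 0.62 × 2.7×10⁻⁴ × 560 = 0.093744 m
654–1954 m: 1300 × 0.44 × 1.5×10⁻⁴ = 0.08580 m
Δh = 0.051794 + 0.093744 + 0.08580 = 0.231338 m

Δh ≈ 0.231 m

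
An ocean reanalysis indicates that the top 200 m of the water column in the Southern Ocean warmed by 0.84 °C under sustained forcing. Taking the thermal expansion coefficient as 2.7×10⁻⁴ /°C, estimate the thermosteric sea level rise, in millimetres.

Δh ≈ 45 mm

Δh = αΔT·H = 2.7×10⁻⁴ × 0.84 × 200 = 0.04536 m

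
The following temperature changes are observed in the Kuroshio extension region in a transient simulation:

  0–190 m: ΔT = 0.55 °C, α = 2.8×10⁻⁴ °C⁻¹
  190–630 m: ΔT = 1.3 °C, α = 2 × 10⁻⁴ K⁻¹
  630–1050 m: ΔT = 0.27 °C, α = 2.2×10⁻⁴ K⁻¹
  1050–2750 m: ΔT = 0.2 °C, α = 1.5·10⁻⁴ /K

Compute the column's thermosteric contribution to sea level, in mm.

190 × 0.55 × 2.8×10⁻⁴ = 0.02926 m
Layer 2: 2×10⁻⁴ × 440 × 1.3 = 0.11440 m
Layer 3: 420 × 0.27 × 2.2×10⁻⁴ = 0.024948 m
Layer 4: 1.5×10⁻⁴ × 0.2 × 1700 = 0.05100 m
Δh = 0.02926 + 0.11440 + 0.024948 + 0.05100 = 0.219608 m ≈ 220 mm

Δh ≈ 220 mm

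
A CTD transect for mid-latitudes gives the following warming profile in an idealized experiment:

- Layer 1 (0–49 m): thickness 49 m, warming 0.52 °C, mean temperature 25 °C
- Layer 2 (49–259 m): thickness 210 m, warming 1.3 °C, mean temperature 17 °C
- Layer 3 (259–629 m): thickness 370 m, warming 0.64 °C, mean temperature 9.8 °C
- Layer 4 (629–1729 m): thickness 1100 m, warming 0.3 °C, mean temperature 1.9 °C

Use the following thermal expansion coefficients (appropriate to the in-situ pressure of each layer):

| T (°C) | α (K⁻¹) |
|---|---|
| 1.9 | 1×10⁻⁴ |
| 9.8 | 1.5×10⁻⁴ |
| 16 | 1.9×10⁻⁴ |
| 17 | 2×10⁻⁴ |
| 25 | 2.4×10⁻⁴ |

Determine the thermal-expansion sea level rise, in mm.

Layer 1 at 25 °C → α = 2.4×10⁻⁴ K⁻¹
Layer 2 at 17 °C → α = 2×10⁻⁴ K⁻¹
Layer 3 at 9.8 °C → α = 1.5×10⁻⁴ K⁻¹
Layer 4 at 1.9 °C → α = 1×10⁻⁴ K⁻¹
0–49 m: 0.52 × 2.4×10⁻⁴ × 49 = 0.0061152 m
49–259 m: 210 × 2×10⁻⁴ × 1.3 = 0.05460 m
259–629 m: 370 × 1.5×10⁻⁴ × 0.64 = 0.03552 m
1100 × 0.3 × 1×10⁻⁴ = 0.03300 m
Δh = 0.0061152 + 0.05460 + 0.03552 + 0.03300 = 0.1292352 m ≈ 129 mm

Δh ≈ 129 mm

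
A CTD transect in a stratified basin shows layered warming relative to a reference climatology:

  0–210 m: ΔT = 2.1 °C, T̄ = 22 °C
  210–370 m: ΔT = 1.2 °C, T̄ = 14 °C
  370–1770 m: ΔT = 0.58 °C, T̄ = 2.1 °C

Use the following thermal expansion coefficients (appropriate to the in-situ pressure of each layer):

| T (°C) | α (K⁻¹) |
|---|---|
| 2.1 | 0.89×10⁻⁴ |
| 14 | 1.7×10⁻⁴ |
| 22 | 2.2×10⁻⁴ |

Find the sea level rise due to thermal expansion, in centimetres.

Δh = 20.2 cm

Layer 1 at 22 °C → α = 2.2×10⁻⁴ K⁻¹
Layer 2 at 14 °C → α = 1.7×10⁻⁴ K⁻¹
Layer 3 at 2.1 °C → α = 0.89×10⁻⁴ K⁻¹
0–210 m: 2.1 × 210 × 2.2×10⁻⁴ = 0.09702 m
Layer 2: 1.7×10⁻⁴ × 160 × 1.2 = 0.03264 m
Layer 3: 0.58 × 0.89×10⁻⁴ × 1400 = 0.072268 m
Δh = 0.09702 + 0.03264 + 0.072268 = 0.201928 m ≈ 20.2 cm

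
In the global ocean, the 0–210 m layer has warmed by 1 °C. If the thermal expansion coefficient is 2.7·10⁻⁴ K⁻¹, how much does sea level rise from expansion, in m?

Δh = αΔT·H = 2.7×10⁻⁴ × 1 × 210 = 0.05670 m

about 0.057 m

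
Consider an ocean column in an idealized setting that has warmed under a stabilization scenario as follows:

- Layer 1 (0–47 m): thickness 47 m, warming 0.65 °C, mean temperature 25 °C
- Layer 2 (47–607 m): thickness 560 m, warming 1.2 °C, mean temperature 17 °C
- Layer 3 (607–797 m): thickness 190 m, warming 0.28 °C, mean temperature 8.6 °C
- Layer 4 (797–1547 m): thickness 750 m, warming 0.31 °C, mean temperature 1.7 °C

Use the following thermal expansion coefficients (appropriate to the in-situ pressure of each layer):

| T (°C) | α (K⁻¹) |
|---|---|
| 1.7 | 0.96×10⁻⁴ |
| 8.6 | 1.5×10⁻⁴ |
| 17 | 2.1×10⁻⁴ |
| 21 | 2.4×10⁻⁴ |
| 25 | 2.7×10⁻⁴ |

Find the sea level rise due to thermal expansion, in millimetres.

Δh ≈ 180 mm

Layer 1 at 25 °C → α = 2.7×10⁻⁴ K⁻¹
Layer 2 at 17 °C → α = 2.1×10⁻⁴ K⁻¹
Layer 3 at 8.6 °C → α = 1.5×10⁻⁴ K⁻¹
Layer 4 at 1.7 °C → α = 0.96×10⁻⁴ K⁻¹
2.7×10⁻⁴ × 47 × 0.65 = 0.0082485 m
Layer 2: 1.2 × 2.1×10⁻⁴ × 560 = 0.14112 m
Layer 3: 0.28 × 190 × 1.5×10⁻⁴ = 0.00798 m
797–1547 m: 0.31 × 0.96×10⁻⁴ × 750 = 0.02232 m
Δh = 0.0082485 + 0.14112 + 0.00798 + 0.02232 = 0.1796685 m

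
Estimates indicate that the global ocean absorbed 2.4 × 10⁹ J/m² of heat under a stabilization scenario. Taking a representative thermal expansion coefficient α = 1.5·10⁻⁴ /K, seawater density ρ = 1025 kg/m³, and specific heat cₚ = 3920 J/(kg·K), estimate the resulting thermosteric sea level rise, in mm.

Δh ≈ 89.6 mm

Δh = αQ/(ρcₚ) = 1.5×10⁻⁴ × 2.4×10⁹ / (1025 × 3920) ≈ 0.089597 m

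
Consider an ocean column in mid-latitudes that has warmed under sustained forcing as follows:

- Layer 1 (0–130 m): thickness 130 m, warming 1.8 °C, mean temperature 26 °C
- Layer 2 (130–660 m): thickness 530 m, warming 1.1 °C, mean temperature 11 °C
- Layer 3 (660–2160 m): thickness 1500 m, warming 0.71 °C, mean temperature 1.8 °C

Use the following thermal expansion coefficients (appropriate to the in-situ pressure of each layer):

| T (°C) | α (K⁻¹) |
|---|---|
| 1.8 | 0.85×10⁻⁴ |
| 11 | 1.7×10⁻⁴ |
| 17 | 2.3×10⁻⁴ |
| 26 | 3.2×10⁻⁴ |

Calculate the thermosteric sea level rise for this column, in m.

0.26 m

Layer 1 at 26 °C → α = 3.2×10⁻⁴ K⁻¹
Layer 2 at 11 °C → α = 1.7×10⁻⁴ K⁻¹
Layer 3 at 1.8 °C → α = 0.85×10⁻⁴ K⁻¹
Layer 1: 130 × 1.8 × 3.2×10⁻⁴ = 0.07488 m
Layer 2: 1.7×10⁻⁴ × 530 × 1.1 = 0.09911 m
0.71 × 1500 × 0.85×10⁻⁴ = 0.090525 m
Δh = 0.07488 + 0.09911 + 0.090525 = 0.264515 m ≈ 0.26 m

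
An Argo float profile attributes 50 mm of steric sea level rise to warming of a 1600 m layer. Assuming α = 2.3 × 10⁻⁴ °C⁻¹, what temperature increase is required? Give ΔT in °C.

ΔT ≈ 0.14 °C

ΔT = Δh/(αH) = 0.05 / (2.3×10⁻⁴ × 1600) ≈ 0.1359 °C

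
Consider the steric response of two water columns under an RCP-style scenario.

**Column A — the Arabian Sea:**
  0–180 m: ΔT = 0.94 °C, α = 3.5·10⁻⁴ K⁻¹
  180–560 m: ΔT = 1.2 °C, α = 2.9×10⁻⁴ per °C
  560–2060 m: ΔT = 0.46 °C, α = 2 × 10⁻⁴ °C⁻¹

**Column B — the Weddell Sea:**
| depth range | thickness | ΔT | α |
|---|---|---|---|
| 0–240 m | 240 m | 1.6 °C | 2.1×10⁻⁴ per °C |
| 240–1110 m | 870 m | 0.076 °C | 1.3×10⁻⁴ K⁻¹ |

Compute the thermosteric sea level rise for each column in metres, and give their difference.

Δh_A ≈ 0.33 m, Δh_B ≈ 0.089 m; difference ≈ 0.24 m

A Layer 1: 180 × 0.94 × 3.5×10⁻⁴ = 0.05922 m
A 1.2 × 2.9×10⁻⁴ × 380 = 0.13224 m
A 2×10⁻⁴ × 1500 × 0.46 = 0.13800 m
A total: 0.32946 m
B 0–240 m: 2.1×10⁻⁴ × 1.6 × 240 = 0.08064 m
B 870 × 1.3×10⁻⁴ × 0.076 = 0.0085956 m
B total: 0.0892356 m
Difference: 0.32946 − 0.0892356 = 0.2402244 m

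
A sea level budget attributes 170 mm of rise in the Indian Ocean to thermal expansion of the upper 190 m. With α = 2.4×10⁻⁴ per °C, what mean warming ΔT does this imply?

ΔT = Δh/(αH) = 0.17 / (2.4×10⁻⁴ × 190) ≈ 3.728 K

ΔT ≈ 3.73 K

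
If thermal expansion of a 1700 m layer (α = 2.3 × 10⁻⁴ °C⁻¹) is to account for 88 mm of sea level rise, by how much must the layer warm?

ΔT ≈ 0.225 °C

ΔT = Δh/(αH) = 0.088 / (2.3×10⁻⁴ × 1700) ≈ 0.2251 °C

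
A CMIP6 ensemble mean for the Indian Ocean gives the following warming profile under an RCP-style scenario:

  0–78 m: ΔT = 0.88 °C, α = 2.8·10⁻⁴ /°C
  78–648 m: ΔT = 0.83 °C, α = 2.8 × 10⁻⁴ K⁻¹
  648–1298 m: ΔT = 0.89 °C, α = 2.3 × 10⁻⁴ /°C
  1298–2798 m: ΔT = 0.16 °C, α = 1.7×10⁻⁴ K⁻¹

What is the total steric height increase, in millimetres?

78 × 0.88 × 2.8×10⁻⁴ = 0.0192192 m
2.8×10⁻⁴ × 570 × 0.83 = 0.132468 m
2.3×10⁻⁴ × 650 × 0.89 = 0.133055 m
Layer 4: 1500 × 0.16 × 1.7×10⁻⁴ = 0.04080 m
Δh = 0.0192192 + 0.132468 + 0.133055 + 0.04080 = 0.3255422 m

Δh ≈ 326 mm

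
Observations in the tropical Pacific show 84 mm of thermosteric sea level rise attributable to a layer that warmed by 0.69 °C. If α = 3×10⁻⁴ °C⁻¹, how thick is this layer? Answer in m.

406 m

H = Δh/(αΔT) = 0.084 / (3×10⁻⁴ × 0.69) ≈ 405.8 m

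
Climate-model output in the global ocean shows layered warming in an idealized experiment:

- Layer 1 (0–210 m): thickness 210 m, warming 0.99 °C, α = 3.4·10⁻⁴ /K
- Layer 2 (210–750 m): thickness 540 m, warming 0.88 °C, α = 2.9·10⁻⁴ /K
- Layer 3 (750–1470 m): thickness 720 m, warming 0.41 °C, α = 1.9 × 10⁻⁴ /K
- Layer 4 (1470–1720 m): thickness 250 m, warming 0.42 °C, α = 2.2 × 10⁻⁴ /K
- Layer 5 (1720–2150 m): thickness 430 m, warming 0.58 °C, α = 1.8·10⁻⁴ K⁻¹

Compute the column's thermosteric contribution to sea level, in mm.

about 333 mm

0–210 m: 210 × 3.4×10⁻⁴ × 0.99 = 0.070686 m
Layer 2: 0.88 × 540 × 2.9×10⁻⁴ = 0.137808 m
Layer 3: 0.41 × 1.9×10⁻⁴ × 720 = 0.056088 m
1470–1720 m: 250 × 2.2×10⁻⁴ × 0.42 = 0.02310 m
1720–2150 m: 1.8×10⁻⁴ × 430 × 0.58 = 0.044892 m
Δh = 0.070686 + 0.137808 + 0.056088 + 0.02310 + 0.044892 = 0.332574 m ≈ 333 mm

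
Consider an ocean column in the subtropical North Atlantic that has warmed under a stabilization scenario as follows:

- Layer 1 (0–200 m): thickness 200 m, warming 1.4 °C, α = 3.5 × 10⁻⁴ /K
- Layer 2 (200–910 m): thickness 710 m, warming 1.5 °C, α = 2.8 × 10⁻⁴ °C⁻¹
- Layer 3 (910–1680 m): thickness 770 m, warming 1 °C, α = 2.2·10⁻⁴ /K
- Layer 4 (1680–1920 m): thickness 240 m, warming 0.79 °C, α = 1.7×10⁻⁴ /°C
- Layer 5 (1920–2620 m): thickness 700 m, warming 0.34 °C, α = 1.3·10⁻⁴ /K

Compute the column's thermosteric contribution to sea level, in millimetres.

about 629 mm

200 × 1.4 × 3.5×10⁻⁴ = 0.09800 m
200–910 m: 1.5 × 710 × 2.8×10⁻⁴ = 0.29820 m
910–1680 m: 770 × 1 × 2.2×10⁻⁴ = 0.16940 m
Layer 4: 1.7×10⁻⁴ × 0.79 × 240 = 0.032232 m
1920–2620 m: 0.34 × 1.3×10⁻⁴ × 700 = 0.03094 m
Δh = 0.09800 + 0.29820 + 0.16940 + 0.032232 + 0.03094 = 0.628772 m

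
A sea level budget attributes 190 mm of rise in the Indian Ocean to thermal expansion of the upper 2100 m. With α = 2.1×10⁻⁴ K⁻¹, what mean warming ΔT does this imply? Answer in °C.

0.431 °C

ΔT = Δh/(αH) = 0.19 / (2.1×10⁻⁴ × 2100) ≈ 0.4308 °C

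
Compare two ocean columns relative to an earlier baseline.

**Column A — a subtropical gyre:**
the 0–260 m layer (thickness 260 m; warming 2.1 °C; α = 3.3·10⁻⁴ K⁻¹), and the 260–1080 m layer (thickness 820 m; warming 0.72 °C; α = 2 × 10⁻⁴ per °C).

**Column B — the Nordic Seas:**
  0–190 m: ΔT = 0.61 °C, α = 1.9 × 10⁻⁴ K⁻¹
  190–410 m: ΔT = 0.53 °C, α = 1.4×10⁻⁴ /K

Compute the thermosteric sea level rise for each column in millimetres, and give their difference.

A 0–260 m: 260 × 3.3×10⁻⁴ × 2.1 = 0.18018 m
A Layer 2: 0.72 × 2×10⁻⁴ × 820 = 0.11808 m
A total: 0.29826 m
B Layer 1: 190 × 0.61 × 1.9×10⁻⁴ = 0.022021 m
B Layer 2: 1.4×10⁻⁴ × 220 × 0.53 = 0.016324 m
B total: 0.038345 m
Difference: 0.29826 − 0.038345 = 0.259915 m

Δh_A ≈ 298 mm, Δh_B ≈ 38.3 mm; difference ≈ 260 mm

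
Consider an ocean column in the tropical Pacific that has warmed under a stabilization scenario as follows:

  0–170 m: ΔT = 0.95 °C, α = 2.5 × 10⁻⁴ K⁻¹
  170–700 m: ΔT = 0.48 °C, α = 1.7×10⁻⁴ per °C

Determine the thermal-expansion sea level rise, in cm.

8.36 cm

170 × 0.95 × 2.5×10⁻⁴ = 0.040375 m
530 × 1.7×10⁻⁴ × 0.48 = 0.043248 m
Δh = 0.040375 + 0.043248 = 0.083623 m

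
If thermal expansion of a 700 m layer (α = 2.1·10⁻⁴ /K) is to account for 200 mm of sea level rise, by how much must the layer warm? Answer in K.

ΔT ≈ 1.36 K

ΔT = Δh/(αH) = 0.2 / (2.1×10⁻⁴ × 700) ≈ 1.361 K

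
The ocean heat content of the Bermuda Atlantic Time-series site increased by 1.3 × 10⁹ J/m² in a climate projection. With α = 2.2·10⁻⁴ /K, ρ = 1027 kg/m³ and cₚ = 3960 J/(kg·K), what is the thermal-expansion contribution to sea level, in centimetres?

Δh = αQ/(ρcₚ) = 2.2×10⁻⁴ × 1.3×10⁹ / (1027 × 3960) ≈ 0.070323 m

Δh = 7.03 cm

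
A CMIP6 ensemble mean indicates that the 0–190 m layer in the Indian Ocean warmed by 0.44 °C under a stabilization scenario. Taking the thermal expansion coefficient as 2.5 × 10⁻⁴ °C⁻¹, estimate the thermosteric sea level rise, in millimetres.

Δh = αΔT·H = 2.5×10⁻⁴ × 0.44 × 190 = 0.02090 m

Δh = 20.9 mm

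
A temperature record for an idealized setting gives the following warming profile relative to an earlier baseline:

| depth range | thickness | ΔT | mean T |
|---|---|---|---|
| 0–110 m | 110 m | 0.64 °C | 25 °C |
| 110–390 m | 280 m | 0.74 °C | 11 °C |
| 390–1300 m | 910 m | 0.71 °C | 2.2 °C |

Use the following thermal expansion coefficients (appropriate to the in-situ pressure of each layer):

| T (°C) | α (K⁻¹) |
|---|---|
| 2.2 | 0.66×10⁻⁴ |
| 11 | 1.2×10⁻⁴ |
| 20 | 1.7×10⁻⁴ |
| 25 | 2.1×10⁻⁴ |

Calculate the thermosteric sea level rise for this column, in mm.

Layer 1 at 25 °C → α = 2.1×10⁻⁴ K⁻¹
Layer 2 at 11 °C → α = 1.2×10⁻⁴ K⁻¹
Layer 3 at 2.2 °C → α = 0.66×10⁻⁴ K⁻¹
0–110 m: 110 × 2.1×10⁻⁴ × 0.64 = 0.014784 m
280 × 0.74 × 1.2×10⁻⁴ = 0.024864 m
Layer 3: 0.71 × 0.66×10⁻⁴ × 910 = 0.0426426 m
Δh = 0.014784 + 0.024864 + 0.0426426 = 0.0822906 m

Δh = 82 mm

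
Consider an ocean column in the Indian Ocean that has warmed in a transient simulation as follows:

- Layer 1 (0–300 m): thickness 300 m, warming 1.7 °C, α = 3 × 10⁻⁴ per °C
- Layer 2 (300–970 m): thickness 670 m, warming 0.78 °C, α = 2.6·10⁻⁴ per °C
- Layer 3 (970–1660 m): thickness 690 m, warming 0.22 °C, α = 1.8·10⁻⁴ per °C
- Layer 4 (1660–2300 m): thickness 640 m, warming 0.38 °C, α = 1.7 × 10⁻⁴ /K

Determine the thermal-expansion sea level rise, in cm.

Δh ≈ 35.8 cm

Layer 1: 1.7 × 3×10⁻⁴ × 300 = 0.15300 m
Layer 2: 0.78 × 670 × 2.6×10⁻⁴ = 0.135876 m
1.8×10⁻⁴ × 690 × 0.22 = 0.027324 m
1660–2300 m: 640 × 1.7×10⁻⁴ × 0.38 = 0.041344 m
Δh = 0.15300 + 0.135876 + 0.027324 + 0.041344 = 0.357544 m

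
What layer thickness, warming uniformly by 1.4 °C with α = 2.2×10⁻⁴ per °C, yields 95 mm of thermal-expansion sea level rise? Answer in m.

H = Δh/(αΔT) = 0.095 / (2.2×10⁻⁴ × 1.4) ≈ 308.4 m

308 m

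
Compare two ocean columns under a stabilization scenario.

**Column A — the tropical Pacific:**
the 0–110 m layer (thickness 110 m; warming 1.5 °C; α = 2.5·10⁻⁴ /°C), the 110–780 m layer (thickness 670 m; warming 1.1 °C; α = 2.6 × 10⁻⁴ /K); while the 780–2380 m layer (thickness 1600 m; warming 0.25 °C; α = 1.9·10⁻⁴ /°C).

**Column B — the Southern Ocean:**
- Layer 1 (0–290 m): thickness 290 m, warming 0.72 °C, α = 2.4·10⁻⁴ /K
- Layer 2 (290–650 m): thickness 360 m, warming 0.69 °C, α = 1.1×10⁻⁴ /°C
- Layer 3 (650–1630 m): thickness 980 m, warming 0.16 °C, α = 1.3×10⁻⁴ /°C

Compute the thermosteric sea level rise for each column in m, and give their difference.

A 0–110 m: 2.5×10⁻⁴ × 1.5 × 110 = 0.04125 m
A Layer 2: 670 × 2.6×10⁻⁴ × 1.1 = 0.19162 m
A 1600 × 0.25 × 1.9×10⁻⁴ = 0.07600 m
A total: 0.30887 m
B 0.72 × 2.4×10⁻⁴ × 290 = 0.050112 m
B 290–650 m: 0.69 × 1.1×10⁻⁴ × 360 = 0.027324 m
B 650–1630 m: 980 × 1.3×10⁻⁴ × 0.16 = 0.020384 m
B total: 0.09782 m
Difference: 0.30887 − 0.09782 = 0.21105 m

A: 0.31 m; B: 0.098 m; difference 0.21 m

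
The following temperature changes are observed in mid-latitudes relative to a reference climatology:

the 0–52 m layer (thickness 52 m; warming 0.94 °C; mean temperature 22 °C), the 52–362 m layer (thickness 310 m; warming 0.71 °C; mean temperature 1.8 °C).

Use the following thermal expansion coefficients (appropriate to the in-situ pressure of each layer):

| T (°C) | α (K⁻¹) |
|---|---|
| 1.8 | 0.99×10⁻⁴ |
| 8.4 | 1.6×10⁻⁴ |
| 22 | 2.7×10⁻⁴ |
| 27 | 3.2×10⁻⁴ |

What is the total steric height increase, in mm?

Layer 1 at 22 °C → α = 2.7×10⁻⁴ K⁻¹
Layer 2 at 1.8 °C → α = 0.99×10⁻⁴ K⁻¹
Layer 1: 52 × 2.7×10⁻⁴ × 0.94 = 0.0131976 m
52–362 m: 0.71 × 0.99×10⁻⁴ × 310 = 0.0217899 m
Δh = 0.0131976 + 0.0217899 = 0.0349875 m

35.0 mm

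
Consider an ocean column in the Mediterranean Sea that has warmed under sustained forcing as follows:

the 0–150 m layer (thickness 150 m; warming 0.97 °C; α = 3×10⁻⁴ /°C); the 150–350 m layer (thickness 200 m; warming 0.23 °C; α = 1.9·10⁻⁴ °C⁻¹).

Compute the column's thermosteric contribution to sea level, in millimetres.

52 mm of thermosteric rise

Layer 1: 150 × 0.97 × 3×10⁻⁴ = 0.04365 m
0.23 × 200 × 1.9×10⁻⁴ = 0.00874 m
Δh = 0.04365 + 0.00874 = 0.05239 m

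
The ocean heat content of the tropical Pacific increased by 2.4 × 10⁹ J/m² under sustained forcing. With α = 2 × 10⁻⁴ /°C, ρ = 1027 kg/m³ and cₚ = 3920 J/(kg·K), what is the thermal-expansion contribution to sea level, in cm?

Δh = αQ/(ρcₚ) = 2×10⁻⁴ × 2.4×10⁹ / (1027 × 3920) ≈ 0.11923 m

11.9 cm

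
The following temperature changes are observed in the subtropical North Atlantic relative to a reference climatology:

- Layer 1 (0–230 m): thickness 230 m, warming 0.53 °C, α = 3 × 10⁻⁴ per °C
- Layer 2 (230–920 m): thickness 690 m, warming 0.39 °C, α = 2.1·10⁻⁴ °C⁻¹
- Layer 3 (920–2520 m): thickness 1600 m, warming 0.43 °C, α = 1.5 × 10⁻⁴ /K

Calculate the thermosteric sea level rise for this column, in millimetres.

about 200 mm

0–230 m: 3×10⁻⁴ × 230 × 0.53 = 0.03657 m
690 × 2.1×10⁻⁴ × 0.39 = 0.056511 m
920–2520 m: 1.5×10⁻⁴ × 1600 × 0.43 = 0.10320 m
Δh = 0.03657 + 0.056511 + 0.10320 = 0.196281 m ≈ 200 mm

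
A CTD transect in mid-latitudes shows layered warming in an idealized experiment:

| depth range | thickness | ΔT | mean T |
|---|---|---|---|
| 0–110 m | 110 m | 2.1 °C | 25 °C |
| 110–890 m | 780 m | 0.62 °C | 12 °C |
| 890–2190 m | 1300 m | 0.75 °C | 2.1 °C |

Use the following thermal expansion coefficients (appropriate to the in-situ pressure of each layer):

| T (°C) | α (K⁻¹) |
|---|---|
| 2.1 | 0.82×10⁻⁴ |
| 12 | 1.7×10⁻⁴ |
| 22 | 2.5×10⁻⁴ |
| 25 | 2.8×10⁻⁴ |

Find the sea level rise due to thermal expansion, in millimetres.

Layer 1 at 25 °C → α = 2.8×10⁻⁴ K⁻¹
Layer 2 at 12 °C → α = 1.7×10⁻⁴ K⁻¹
Layer 3 at 2.1 °C → α = 0.82×10⁻⁴ K⁻¹
0–110 m: 2.8×10⁻⁴ × 110 × 2.1 = 0.06468 m
Layer 2: 780 × 1.7×10⁻⁴ × 0.62 = 0.082212 m
0.75 × 1300 × 0.82×10⁻⁴ = 0.07995 m
Δh = 0.06468 + 0.082212 + 0.07995 = 0.226842 m

Δh ≈ 227 mm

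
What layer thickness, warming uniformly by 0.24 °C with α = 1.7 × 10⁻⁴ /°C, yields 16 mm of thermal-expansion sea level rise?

H ≈ 390 m

H = Δh/(αΔT) = 0.016 / (1.7×10⁻⁴ × 0.24) ≈ 392.2 m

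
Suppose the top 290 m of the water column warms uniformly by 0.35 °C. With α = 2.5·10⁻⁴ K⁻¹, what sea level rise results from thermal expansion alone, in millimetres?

about 25.4 mm

Δh = αΔT·H = 2.5×10⁻⁴ × 0.35 × 290 = 0.025375 m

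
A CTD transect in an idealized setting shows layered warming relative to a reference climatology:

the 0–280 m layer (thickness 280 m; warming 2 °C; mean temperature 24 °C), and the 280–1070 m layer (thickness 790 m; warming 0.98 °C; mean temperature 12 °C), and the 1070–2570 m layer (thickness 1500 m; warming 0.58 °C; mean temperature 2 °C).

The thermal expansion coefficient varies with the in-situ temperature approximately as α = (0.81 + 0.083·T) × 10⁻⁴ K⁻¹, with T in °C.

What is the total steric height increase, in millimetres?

Layer 1: α = (0.81 + 0.083×24)×10⁻⁴ = 2.802×10⁻⁴ K⁻¹
Layer 2: α = (0.81 + 0.083×12)×10⁻⁴ = 1.806×10⁻⁴ K⁻¹
Layer 3: α = (0.81 + 0.083×2)×10⁻⁴ = 0.976×10⁻⁴ K⁻¹
Layer 1: 2.802×10⁻⁴ × 2 × 280 = 0.156912 m
Layer 2: 0.98 × 1.806×10⁻⁴ × 790 = 0.13982052 m
1070–2570 m: 1500 × 0.58 × 0.976×10⁻⁴ = 0.084912 m
Δh = 0.156912 + 0.13982052 + 0.084912 = 0.38164452 m

Δh = 382 mm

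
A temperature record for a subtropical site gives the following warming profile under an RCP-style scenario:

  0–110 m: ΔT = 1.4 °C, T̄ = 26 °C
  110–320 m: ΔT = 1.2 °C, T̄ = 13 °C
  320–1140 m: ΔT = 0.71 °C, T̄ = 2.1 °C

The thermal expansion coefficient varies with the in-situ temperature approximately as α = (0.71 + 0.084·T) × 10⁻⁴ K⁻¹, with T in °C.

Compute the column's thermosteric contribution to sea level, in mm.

Δh ≈ 140 mm

Layer 1: α = (0.71 + 0.084×26)×10⁻⁴ = 2.894×10⁻⁴ K⁻¹
Layer 2: α = (0.71 + 0.084×13)×10⁻⁴ = 1.802×10⁻⁴ K⁻¹
Layer 3: α = (0.71 + 0.084×2.1)×10⁻⁴ = 0.8864×10⁻⁴ K⁻¹
110 × 2.894×10⁻⁴ × 1.4 = 0.0445676 m
1.2 × 210 × 1.802×10⁻⁴ = 0.0454104 m
Layer 3: 0.8864×10⁻⁴ × 0.71 × 820 = 0.051606208 m
Δh = 0.0445676 + 0.0454104 + 0.051606208 = 0.141584208 m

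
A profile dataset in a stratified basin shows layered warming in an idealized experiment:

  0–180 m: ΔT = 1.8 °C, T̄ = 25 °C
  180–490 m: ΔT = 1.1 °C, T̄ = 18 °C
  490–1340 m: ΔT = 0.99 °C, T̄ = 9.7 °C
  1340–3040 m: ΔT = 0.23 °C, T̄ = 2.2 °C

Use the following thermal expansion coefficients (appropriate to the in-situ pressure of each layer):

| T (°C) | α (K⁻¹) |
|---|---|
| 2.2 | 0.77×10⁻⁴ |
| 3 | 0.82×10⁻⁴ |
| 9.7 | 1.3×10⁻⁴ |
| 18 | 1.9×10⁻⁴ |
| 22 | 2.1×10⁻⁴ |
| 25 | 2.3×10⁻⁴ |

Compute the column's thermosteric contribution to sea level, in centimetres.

Layer 1 at 25 °C → α = 2.3×10⁻⁴ K⁻¹
Layer 2 at 18 °C → α = 1.9×10⁻⁴ K⁻¹
Layer 3 at 9.7 °C → α = 1.3×10⁻⁴ K⁻¹
Layer 4 at 2.2 °C → α = 0.77×10⁻⁴ K⁻¹
0–180 m: 180 × 2.3×10⁻⁴ × 1.8 = 0.07452 m
Layer 2: 1.9×10⁻⁴ × 1.1 × 310 = 0.06479 m
490–1340 m: 850 × 0.99 × 1.3×10⁻⁴ = 0.109395 m
0.23 × 0.77×10⁻⁴ × 1700 = 0.030107 m
Δh = 0.07452 + 0.06479 + 0.109395 + 0.030107 = 0.278812 m

Δh ≈ 28 cm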